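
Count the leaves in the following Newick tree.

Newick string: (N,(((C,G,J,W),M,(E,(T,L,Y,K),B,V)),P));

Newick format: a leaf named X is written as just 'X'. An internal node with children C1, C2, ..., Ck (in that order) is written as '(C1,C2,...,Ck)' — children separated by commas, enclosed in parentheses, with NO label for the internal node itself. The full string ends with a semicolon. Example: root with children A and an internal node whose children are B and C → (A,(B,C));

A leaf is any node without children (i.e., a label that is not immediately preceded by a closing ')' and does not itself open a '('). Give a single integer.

Newick: (N,(((C,G,J,W),M,(E,(T,L,Y,K),B,V)),P));
Scan left-to-right; a leaf is any maximal label run not followed by '(':
  pos 1: leaf 'N' → count = 1
  pos 6: leaf 'C' → count = 2
  pos 8: leaf 'G' → count = 3
  pos 10: leaf 'J' → count = 4
  pos 12: leaf 'W' → count = 5
  pos 15: leaf 'M' → count = 6
  pos 18: leaf 'E' → count = 7
  pos 21: leaf 'T' → count = 8
  pos 23: leaf 'L' → count = 9
  pos 25: leaf 'Y' → count = 10
  pos 27: leaf 'K' → count = 11
  pos 30: leaf 'B' → count = 12
  pos 32: leaf 'V' → count = 13
  pos 36: leaf 'P' → count = 14
Total leaves: 14

Answer: 14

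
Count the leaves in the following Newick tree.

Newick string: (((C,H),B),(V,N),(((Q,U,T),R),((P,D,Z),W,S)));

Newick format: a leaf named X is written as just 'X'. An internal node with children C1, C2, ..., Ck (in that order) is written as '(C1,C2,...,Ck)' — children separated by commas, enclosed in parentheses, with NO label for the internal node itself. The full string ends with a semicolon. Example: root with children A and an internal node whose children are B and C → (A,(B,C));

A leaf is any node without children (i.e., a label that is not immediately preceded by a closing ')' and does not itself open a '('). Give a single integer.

Answer: 14

Derivation:
Newick: (((C,H),B),(V,N),(((Q,U,T),R),((P,D,Z),W,S)));
Scan left-to-right; a leaf is any maximal label run not followed by '(':
  pos 3: leaf 'C' → count = 1
  pos 5: leaf 'H' → count = 2
  pos 8: leaf 'B' → count = 3
  pos 12: leaf 'V' → count = 4
  pos 14: leaf 'N' → count = 5
  pos 20: leaf 'Q' → count = 6
  pos 22: leaf 'U' → count = 7
  pos 24: leaf 'T' → count = 8
  pos 27: leaf 'R' → count = 9
  pos 32: leaf 'P' → count = 10
  pos 34: leaf 'D' → count = 11
  pos 36: leaf 'Z' → count = 12
  pos 39: leaf 'W' → count = 13
  pos 41: leaf 'S' → count = 14
Total leaves: 14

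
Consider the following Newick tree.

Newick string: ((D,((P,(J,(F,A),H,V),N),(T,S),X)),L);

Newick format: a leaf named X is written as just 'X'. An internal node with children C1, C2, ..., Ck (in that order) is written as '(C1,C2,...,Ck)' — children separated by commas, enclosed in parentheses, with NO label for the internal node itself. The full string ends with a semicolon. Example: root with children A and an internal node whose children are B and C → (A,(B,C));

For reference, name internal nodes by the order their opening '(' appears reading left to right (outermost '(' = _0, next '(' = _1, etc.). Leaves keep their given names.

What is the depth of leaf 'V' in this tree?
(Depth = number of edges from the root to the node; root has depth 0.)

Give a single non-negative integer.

Newick: ((D,((P,(J,(F,A),H,V),N),(T,S),X)),L);
Naming internals by '(' encounter order: outermost '(' = _0, next = _1, ...
Query node: V
Path from root: _0 -> _1 -> _2 -> _3 -> _4 -> V
Depth of V: 5 (number of edges from root)

Answer: 5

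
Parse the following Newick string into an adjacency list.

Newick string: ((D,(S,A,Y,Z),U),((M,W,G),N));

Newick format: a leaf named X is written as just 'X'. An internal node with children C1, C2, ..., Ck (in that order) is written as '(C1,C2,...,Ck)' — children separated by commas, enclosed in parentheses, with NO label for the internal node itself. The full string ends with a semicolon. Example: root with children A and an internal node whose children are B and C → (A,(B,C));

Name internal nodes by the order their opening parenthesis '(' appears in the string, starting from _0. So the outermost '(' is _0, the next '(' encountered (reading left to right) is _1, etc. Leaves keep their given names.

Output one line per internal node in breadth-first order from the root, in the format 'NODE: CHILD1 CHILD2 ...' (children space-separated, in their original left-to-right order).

Answer: _0: _1 _3
_1: D _2 U
_3: _4 N
_2: S A Y Z
_4: M W G

Derivation:
Input: ((D,(S,A,Y,Z),U),((M,W,G),N));
Scanning left-to-right, naming '(' by encounter order:
  pos 0: '(' -> open internal node _0 (depth 1)
  pos 1: '(' -> open internal node _1 (depth 2)
  pos 4: '(' -> open internal node _2 (depth 3)
  pos 12: ')' -> close internal node _2 (now at depth 2)
  pos 15: ')' -> close internal node _1 (now at depth 1)
  pos 17: '(' -> open internal node _3 (depth 2)
  pos 18: '(' -> open internal node _4 (depth 3)
  pos 24: ')' -> close internal node _4 (now at depth 2)
  pos 27: ')' -> close internal node _3 (now at depth 1)
  pos 28: ')' -> close internal node _0 (now at depth 0)
Total internal nodes: 5
BFS adjacency from root:
  _0: _1 _3
  _1: D _2 U
  _3: _4 N
  _2: S A Y Z
  _4: M W G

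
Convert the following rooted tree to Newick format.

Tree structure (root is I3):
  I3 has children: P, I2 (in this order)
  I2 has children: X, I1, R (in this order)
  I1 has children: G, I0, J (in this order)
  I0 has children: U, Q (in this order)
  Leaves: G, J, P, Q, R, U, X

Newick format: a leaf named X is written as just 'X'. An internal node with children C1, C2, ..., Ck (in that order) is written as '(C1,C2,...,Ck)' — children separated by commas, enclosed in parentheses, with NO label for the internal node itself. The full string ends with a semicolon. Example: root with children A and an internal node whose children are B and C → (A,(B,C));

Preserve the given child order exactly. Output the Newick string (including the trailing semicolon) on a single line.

internal I3 with children ['P', 'I2']
  leaf 'P' → 'P'
  internal I2 with children ['X', 'I1', 'R']
    leaf 'X' → 'X'
    internal I1 with children ['G', 'I0', 'J']
      leaf 'G' → 'G'
      internal I0 with children ['U', 'Q']
        leaf 'U' → 'U'
        leaf 'Q' → 'Q'
      → '(U,Q)'
      leaf 'J' → 'J'
    → '(G,(U,Q),J)'
    leaf 'R' → 'R'
  → '(X,(G,(U,Q),J),R)'
→ '(P,(X,(G,(U,Q),J),R))'
Final: (P,(X,(G,(U,Q),J),R));

Answer: (P,(X,(G,(U,Q),J),R));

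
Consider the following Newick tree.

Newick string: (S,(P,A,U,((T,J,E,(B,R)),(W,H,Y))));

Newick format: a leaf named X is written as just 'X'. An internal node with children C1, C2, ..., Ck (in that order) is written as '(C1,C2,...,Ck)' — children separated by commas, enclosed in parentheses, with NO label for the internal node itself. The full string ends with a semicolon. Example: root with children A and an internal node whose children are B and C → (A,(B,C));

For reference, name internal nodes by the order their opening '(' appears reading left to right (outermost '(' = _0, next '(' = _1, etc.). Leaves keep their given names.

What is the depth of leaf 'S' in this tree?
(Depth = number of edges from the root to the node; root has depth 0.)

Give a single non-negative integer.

Newick: (S,(P,A,U,((T,J,E,(B,R)),(W,H,Y))));
Naming internals by '(' encounter order: outermost '(' = _0, next = _1, ...
Query node: S
Path from root: _0 -> S
Depth of S: 1 (number of edges from root)

Answer: 1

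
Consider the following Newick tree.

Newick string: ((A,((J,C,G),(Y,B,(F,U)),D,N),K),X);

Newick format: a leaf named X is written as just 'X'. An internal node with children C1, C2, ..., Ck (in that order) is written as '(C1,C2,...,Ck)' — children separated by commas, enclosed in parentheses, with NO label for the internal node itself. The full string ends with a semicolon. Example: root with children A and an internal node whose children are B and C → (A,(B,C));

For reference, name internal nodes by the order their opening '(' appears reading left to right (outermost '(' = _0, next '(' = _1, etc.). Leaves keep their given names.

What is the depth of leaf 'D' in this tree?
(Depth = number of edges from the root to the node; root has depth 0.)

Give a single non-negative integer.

Newick: ((A,((J,C,G),(Y,B,(F,U)),D,N),K),X);
Naming internals by '(' encounter order: outermost '(' = _0, next = _1, ...
Query node: D
Path from root: _0 -> _1 -> _2 -> D
Depth of D: 3 (number of edges from root)

Answer: 3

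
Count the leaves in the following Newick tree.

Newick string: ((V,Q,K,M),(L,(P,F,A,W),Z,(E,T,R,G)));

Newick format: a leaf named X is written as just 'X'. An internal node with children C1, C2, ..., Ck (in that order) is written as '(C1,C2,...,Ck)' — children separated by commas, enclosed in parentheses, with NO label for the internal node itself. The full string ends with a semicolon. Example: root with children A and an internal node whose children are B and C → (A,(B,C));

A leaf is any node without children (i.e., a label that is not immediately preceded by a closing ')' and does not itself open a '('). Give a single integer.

Answer: 14

Derivation:
Newick: ((V,Q,K,M),(L,(P,F,A,W),Z,(E,T,R,G)));
Scan left-to-right; a leaf is any maximal label run not followed by '(':
  pos 2: leaf 'V' → count = 1
  pos 4: leaf 'Q' → count = 2
  pos 6: leaf 'K' → count = 3
  pos 8: leaf 'M' → count = 4
  pos 12: leaf 'L' → count = 5
  pos 15: leaf 'P' → count = 6
  pos 17: leaf 'F' → count = 7
  pos 19: leaf 'A' → count = 8
  pos 21: leaf 'W' → count = 9
  pos 24: leaf 'Z' → count = 10
  pos 27: leaf 'E' → count = 11
  pos 29: leaf 'T' → count = 12
  pos 31: leaf 'R' → count = 13
  pos 33: leaf 'G' → count = 14
Total leaves: 14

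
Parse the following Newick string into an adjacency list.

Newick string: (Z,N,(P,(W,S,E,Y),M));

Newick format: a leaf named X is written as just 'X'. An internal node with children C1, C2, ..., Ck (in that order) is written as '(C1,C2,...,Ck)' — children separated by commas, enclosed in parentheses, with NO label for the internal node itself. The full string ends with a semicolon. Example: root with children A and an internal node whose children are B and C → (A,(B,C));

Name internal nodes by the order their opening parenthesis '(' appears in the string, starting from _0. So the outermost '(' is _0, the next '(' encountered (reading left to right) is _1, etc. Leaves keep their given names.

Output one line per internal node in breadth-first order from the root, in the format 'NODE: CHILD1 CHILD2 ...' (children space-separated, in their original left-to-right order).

Answer: _0: Z N _1
_1: P _2 M
_2: W S E Y

Derivation:
Input: (Z,N,(P,(W,S,E,Y),M));
Scanning left-to-right, naming '(' by encounter order:
  pos 0: '(' -> open internal node _0 (depth 1)
  pos 5: '(' -> open internal node _1 (depth 2)
  pos 8: '(' -> open internal node _2 (depth 3)
  pos 16: ')' -> close internal node _2 (now at depth 2)
  pos 19: ')' -> close internal node _1 (now at depth 1)
  pos 20: ')' -> close internal node _0 (now at depth 0)
Total internal nodes: 3
BFS adjacency from root:
  _0: Z N _1
  _1: P _2 M
  _2: W S E Y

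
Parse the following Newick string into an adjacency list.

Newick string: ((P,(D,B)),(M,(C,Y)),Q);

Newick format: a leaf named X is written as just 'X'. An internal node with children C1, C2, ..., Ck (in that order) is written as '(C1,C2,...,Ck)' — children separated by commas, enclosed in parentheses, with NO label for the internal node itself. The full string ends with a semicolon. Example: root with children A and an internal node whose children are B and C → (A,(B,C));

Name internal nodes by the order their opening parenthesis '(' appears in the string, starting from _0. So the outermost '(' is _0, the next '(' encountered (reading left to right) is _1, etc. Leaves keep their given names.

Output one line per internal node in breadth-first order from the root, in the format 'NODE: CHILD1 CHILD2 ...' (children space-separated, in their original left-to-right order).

Input: ((P,(D,B)),(M,(C,Y)),Q);
Scanning left-to-right, naming '(' by encounter order:
  pos 0: '(' -> open internal node _0 (depth 1)
  pos 1: '(' -> open internal node _1 (depth 2)
  pos 4: '(' -> open internal node _2 (depth 3)
  pos 8: ')' -> close internal node _2 (now at depth 2)
  pos 9: ')' -> close internal node _1 (now at depth 1)
  pos 11: '(' -> open internal node _3 (depth 2)
  pos 14: '(' -> open internal node _4 (depth 3)
  pos 18: ')' -> close internal node _4 (now at depth 2)
  pos 19: ')' -> close internal node _3 (now at depth 1)
  pos 22: ')' -> close internal node _0 (now at depth 0)
Total internal nodes: 5
BFS adjacency from root:
  _0: _1 _3 Q
  _1: P _2
  _3: M _4
  _2: D B
  _4: C Y

Answer: _0: _1 _3 Q
_1: P _2
_3: M _4
_2: D B
_4: C Y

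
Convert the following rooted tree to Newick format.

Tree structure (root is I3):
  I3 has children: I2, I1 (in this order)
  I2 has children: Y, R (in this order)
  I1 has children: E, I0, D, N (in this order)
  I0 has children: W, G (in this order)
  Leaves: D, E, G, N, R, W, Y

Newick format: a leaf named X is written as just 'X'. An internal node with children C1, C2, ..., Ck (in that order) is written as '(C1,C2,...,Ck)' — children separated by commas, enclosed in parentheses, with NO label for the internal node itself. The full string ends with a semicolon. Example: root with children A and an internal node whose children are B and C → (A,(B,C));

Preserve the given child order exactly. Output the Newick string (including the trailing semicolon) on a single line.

Answer: ((Y,R),(E,(W,G),D,N));

Derivation:
internal I3 with children ['I2', 'I1']
  internal I2 with children ['Y', 'R']
    leaf 'Y' → 'Y'
    leaf 'R' → 'R'
  → '(Y,R)'
  internal I1 with children ['E', 'I0', 'D', 'N']
    leaf 'E' → 'E'
    internal I0 with children ['W', 'G']
      leaf 'W' → 'W'
      leaf 'G' → 'G'
    → '(W,G)'
    leaf 'D' → 'D'
    leaf 'N' → 'N'
  → '(E,(W,G),D,N)'
→ '((Y,R),(E,(W,G),D,N))'
Final: ((Y,R),(E,(W,G),D,N));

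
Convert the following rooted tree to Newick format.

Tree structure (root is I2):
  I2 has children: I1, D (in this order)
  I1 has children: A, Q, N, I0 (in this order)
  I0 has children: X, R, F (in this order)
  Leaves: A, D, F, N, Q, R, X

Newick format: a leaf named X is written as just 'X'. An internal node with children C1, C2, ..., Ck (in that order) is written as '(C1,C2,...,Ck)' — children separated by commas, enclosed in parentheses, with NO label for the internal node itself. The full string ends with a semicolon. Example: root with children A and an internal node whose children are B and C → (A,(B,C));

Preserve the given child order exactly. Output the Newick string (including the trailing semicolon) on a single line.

internal I2 with children ['I1', 'D']
  internal I1 with children ['A', 'Q', 'N', 'I0']
    leaf 'A' → 'A'
    leaf 'Q' → 'Q'
    leaf 'N' → 'N'
    internal I0 with children ['X', 'R', 'F']
      leaf 'X' → 'X'
      leaf 'R' → 'R'
      leaf 'F' → 'F'
    → '(X,R,F)'
  → '(A,Q,N,(X,R,F))'
  leaf 'D' → 'D'
→ '((A,Q,N,(X,R,F)),D)'
Final: ((A,Q,N,(X,R,F)),D);

Answer: ((A,Q,N,(X,R,F)),D);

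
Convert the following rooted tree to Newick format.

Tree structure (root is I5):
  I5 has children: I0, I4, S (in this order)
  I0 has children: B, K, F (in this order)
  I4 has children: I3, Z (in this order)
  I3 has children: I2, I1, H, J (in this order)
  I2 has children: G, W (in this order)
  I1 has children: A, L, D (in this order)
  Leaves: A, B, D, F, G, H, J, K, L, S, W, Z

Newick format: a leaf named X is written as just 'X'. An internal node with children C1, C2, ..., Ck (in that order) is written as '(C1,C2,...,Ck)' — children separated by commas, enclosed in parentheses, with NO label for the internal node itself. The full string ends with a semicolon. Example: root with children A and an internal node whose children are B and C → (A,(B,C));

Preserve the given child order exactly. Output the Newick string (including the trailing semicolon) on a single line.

Answer: ((B,K,F),(((G,W),(A,L,D),H,J),Z),S);

Derivation:
internal I5 with children ['I0', 'I4', 'S']
  internal I0 with children ['B', 'K', 'F']
    leaf 'B' → 'B'
    leaf 'K' → 'K'
    leaf 'F' → 'F'
  → '(B,K,F)'
  internal I4 with children ['I3', 'Z']
    internal I3 with children ['I2', 'I1', 'H', 'J']
      internal I2 with children ['G', 'W']
        leaf 'G' → 'G'
        leaf 'W' → 'W'
      → '(G,W)'
      internal I1 with children ['A', 'L', 'D']
        leaf 'A' → 'A'
        leaf 'L' → 'L'
        leaf 'D' → 'D'
      → '(A,L,D)'
      leaf 'H' → 'H'
      leaf 'J' → 'J'
    → '((G,W),(A,L,D),H,J)'
    leaf 'Z' → 'Z'
  → '(((G,W),(A,L,D),H,J),Z)'
  leaf 'S' → 'S'
→ '((B,K,F),(((G,W),(A,L,D),H,J),Z),S)'
Final: ((B,K,F),(((G,W),(A,L,D),H,J),Z),S);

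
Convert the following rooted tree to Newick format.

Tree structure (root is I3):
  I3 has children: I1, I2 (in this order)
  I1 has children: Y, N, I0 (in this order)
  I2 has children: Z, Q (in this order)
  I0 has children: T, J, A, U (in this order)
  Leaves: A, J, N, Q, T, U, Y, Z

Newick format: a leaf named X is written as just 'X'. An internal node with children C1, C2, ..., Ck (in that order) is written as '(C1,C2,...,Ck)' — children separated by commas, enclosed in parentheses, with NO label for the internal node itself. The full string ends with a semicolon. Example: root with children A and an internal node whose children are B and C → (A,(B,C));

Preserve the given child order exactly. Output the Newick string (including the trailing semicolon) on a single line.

internal I3 with children ['I1', 'I2']
  internal I1 with children ['Y', 'N', 'I0']
    leaf 'Y' → 'Y'
    leaf 'N' → 'N'
    internal I0 with children ['T', 'J', 'A', 'U']
      leaf 'T' → 'T'
      leaf 'J' → 'J'
      leaf 'A' → 'A'
      leaf 'U' → 'U'
    → '(T,J,A,U)'
  → '(Y,N,(T,J,A,U))'
  internal I2 with children ['Z', 'Q']
    leaf 'Z' → 'Z'
    leaf 'Q' → 'Q'
  → '(Z,Q)'
→ '((Y,N,(T,J,A,U)),(Z,Q))'
Final: ((Y,N,(T,J,A,U)),(Z,Q));

Answer: ((Y,N,(T,J,A,U)),(Z,Q));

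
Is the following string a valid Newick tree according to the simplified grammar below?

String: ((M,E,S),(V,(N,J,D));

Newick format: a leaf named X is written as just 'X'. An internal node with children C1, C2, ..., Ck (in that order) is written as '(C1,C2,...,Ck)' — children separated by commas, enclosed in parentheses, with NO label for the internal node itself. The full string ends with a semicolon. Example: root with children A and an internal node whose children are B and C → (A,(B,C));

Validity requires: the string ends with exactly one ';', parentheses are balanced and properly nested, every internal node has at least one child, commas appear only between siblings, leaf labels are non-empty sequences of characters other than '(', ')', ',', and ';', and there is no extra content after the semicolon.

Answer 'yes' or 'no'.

Input: ((M,E,S),(V,(N,J,D));
Paren balance: 4 '(' vs 3 ')' MISMATCH
Ends with single ';': True
Full parse: FAILS (expected , or ) at pos 20)
Valid: False

Answer: no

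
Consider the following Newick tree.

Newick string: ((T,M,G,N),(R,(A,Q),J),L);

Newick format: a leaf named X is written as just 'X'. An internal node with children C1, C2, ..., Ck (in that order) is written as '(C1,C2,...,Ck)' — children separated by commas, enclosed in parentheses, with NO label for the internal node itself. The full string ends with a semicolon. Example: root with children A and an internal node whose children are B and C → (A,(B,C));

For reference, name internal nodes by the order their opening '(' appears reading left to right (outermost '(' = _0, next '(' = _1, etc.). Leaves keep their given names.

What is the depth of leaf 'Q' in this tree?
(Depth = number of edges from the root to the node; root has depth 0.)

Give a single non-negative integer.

Newick: ((T,M,G,N),(R,(A,Q),J),L);
Naming internals by '(' encounter order: outermost '(' = _0, next = _1, ...
Query node: Q
Path from root: _0 -> _2 -> _3 -> Q
Depth of Q: 3 (number of edges from root)

Answer: 3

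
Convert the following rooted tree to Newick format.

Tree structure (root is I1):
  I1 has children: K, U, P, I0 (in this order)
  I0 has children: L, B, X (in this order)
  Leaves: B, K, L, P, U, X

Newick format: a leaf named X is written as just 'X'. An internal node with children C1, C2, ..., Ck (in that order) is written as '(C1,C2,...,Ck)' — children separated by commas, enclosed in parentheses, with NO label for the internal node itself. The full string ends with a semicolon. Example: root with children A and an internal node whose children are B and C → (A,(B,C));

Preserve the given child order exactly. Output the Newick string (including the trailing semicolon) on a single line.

internal I1 with children ['K', 'U', 'P', 'I0']
  leaf 'K' → 'K'
  leaf 'U' → 'U'
  leaf 'P' → 'P'
  internal I0 with children ['L', 'B', 'X']
    leaf 'L' → 'L'
    leaf 'B' → 'B'
    leaf 'X' → 'X'
  → '(L,B,X)'
→ '(K,U,P,(L,B,X))'
Final: (K,U,P,(L,B,X));

Answer: (K,U,P,(L,B,X));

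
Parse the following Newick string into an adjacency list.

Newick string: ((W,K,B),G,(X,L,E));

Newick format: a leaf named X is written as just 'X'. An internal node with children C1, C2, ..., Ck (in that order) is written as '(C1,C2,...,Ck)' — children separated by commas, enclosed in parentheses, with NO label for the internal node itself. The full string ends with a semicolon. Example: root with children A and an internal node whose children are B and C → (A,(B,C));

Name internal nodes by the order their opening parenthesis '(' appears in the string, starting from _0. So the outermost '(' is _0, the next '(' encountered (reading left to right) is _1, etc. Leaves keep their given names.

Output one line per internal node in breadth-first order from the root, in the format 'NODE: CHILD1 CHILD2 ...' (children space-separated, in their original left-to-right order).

Input: ((W,K,B),G,(X,L,E));
Scanning left-to-right, naming '(' by encounter order:
  pos 0: '(' -> open internal node _0 (depth 1)
  pos 1: '(' -> open internal node _1 (depth 2)
  pos 7: ')' -> close internal node _1 (now at depth 1)
  pos 11: '(' -> open internal node _2 (depth 2)
  pos 17: ')' -> close internal node _2 (now at depth 1)
  pos 18: ')' -> close internal node _0 (now at depth 0)
Total internal nodes: 3
BFS adjacency from root:
  _0: _1 G _2
  _1: W K B
  _2: X L E

Answer: _0: _1 G _2
_1: W K B
_2: X L E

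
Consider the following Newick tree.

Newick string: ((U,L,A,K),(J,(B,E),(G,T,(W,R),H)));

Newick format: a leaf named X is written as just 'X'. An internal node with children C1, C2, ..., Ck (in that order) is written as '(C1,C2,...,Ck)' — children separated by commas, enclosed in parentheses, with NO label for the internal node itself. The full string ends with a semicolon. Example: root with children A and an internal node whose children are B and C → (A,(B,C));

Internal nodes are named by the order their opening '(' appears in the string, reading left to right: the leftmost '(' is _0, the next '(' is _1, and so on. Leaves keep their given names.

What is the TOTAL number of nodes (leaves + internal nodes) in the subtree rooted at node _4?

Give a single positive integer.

Newick: ((U,L,A,K),(J,(B,E),(G,T,(W,R),H)));
Locate _4: it is the '(' at position 20 (the 5th '(' reading left to right).
Query: subtree rooted at _4
_4: subtree_size = 1 + 6
  G: subtree_size = 1 + 0
  T: subtree_size = 1 + 0
  _5: subtree_size = 1 + 2
    W: subtree_size = 1 + 0
    R: subtree_size = 1 + 0
  H: subtree_size = 1 + 0
Total subtree size of _4: 7

Answer: 7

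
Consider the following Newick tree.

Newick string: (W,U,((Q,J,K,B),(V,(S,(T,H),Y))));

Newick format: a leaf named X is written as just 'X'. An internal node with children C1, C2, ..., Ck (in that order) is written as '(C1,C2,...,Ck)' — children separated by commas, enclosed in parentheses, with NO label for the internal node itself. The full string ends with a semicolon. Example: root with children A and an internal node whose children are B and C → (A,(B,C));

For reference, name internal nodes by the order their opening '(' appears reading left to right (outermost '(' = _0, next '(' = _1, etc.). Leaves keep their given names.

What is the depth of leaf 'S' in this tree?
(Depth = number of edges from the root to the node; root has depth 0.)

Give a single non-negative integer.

Newick: (W,U,((Q,J,K,B),(V,(S,(T,H),Y))));
Naming internals by '(' encounter order: outermost '(' = _0, next = _1, ...
Query node: S
Path from root: _0 -> _1 -> _3 -> _4 -> S
Depth of S: 4 (number of edges from root)

Answer: 4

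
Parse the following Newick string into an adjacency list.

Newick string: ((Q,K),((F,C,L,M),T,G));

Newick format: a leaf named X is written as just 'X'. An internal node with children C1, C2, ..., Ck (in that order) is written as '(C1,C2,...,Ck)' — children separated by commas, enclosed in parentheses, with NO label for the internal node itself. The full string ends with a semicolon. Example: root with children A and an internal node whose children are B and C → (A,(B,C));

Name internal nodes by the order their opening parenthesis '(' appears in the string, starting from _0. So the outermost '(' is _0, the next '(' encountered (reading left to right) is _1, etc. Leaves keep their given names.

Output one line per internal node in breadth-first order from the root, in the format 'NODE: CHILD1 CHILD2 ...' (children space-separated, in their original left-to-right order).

Answer: _0: _1 _2
_1: Q K
_2: _3 T G
_3: F C L M

Derivation:
Input: ((Q,K),((F,C,L,M),T,G));
Scanning left-to-right, naming '(' by encounter order:
  pos 0: '(' -> open internal node _0 (depth 1)
  pos 1: '(' -> open internal node _1 (depth 2)
  pos 5: ')' -> close internal node _1 (now at depth 1)
  pos 7: '(' -> open internal node _2 (depth 2)
  pos 8: '(' -> open internal node _3 (depth 3)
  pos 16: ')' -> close internal node _3 (now at depth 2)
  pos 21: ')' -> close internal node _2 (now at depth 1)
  pos 22: ')' -> close internal node _0 (now at depth 0)
Total internal nodes: 4
BFS adjacency from root:
  _0: _1 _2
  _1: Q K
  _2: _3 T G
  _3: F C L M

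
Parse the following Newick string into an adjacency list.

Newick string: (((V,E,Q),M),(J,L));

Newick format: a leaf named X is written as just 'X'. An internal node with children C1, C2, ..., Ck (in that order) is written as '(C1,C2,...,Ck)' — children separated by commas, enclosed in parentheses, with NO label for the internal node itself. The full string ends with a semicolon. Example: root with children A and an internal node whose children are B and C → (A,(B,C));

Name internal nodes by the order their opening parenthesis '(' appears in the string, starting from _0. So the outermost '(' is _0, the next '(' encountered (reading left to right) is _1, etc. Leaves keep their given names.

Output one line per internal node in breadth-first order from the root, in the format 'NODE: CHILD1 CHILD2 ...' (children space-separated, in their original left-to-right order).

Input: (((V,E,Q),M),(J,L));
Scanning left-to-right, naming '(' by encounter order:
  pos 0: '(' -> open internal node _0 (depth 1)
  pos 1: '(' -> open internal node _1 (depth 2)
  pos 2: '(' -> open internal node _2 (depth 3)
  pos 8: ')' -> close internal node _2 (now at depth 2)
  pos 11: ')' -> close internal node _1 (now at depth 1)
  pos 13: '(' -> open internal node _3 (depth 2)
  pos 17: ')' -> close internal node _3 (now at depth 1)
  pos 18: ')' -> close internal node _0 (now at depth 0)
Total internal nodes: 4
BFS adjacency from root:
  _0: _1 _3
  _1: _2 M
  _3: J L
  _2: V E Q

Answer: _0: _1 _3
_1: _2 M
_3: J L
_2: V E Q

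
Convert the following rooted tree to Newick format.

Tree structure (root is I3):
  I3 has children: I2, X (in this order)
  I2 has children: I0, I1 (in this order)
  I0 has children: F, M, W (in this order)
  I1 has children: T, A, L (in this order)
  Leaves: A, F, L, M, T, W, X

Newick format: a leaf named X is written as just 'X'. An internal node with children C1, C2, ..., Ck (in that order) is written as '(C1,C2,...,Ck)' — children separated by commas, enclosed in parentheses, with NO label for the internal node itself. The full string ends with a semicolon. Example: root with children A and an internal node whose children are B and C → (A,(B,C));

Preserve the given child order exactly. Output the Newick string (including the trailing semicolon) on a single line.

internal I3 with children ['I2', 'X']
  internal I2 with children ['I0', 'I1']
    internal I0 with children ['F', 'M', 'W']
      leaf 'F' → 'F'
      leaf 'M' → 'M'
      leaf 'W' → 'W'
    → '(F,M,W)'
    internal I1 with children ['T', 'A', 'L']
      leaf 'T' → 'T'
      leaf 'A' → 'A'
      leaf 'L' → 'L'
    → '(T,A,L)'
  → '((F,M,W),(T,A,L))'
  leaf 'X' → 'X'
→ '(((F,M,W),(T,A,L)),X)'
Final: (((F,M,W),(T,A,L)),X);

Answer: (((F,M,W),(T,A,L)),X);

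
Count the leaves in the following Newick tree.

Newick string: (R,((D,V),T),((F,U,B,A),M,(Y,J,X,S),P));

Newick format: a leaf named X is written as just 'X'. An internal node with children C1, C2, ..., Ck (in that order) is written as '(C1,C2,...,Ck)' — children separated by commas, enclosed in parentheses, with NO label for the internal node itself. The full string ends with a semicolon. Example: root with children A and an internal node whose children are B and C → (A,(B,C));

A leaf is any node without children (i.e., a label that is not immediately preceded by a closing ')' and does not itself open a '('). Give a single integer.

Answer: 14

Derivation:
Newick: (R,((D,V),T),((F,U,B,A),M,(Y,J,X,S),P));
Scan left-to-right; a leaf is any maximal label run not followed by '(':
  pos 1: leaf 'R' → count = 1
  pos 5: leaf 'D' → count = 2
  pos 7: leaf 'V' → count = 3
  pos 10: leaf 'T' → count = 4
  pos 15: leaf 'F' → count = 5
  pos 17: leaf 'U' → count = 6
  pos 19: leaf 'B' → count = 7
  pos 21: leaf 'A' → count = 8
  pos 24: leaf 'M' → count = 9
  pos 27: leaf 'Y' → count = 10
  pos 29: leaf 'J' → count = 11
  pos 31: leaf 'X' → count = 12
  pos 33: leaf 'S' → count = 13
  pos 36: leaf 'P' → count = 14
Total leaves: 14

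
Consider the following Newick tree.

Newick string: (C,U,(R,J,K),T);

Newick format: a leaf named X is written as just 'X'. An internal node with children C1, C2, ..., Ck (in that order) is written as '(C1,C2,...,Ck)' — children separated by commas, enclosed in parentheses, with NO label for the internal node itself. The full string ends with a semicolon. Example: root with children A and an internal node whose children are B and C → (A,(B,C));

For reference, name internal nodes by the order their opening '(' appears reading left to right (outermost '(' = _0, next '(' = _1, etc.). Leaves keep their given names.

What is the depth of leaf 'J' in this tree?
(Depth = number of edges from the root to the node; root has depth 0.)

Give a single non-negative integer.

Newick: (C,U,(R,J,K),T);
Naming internals by '(' encounter order: outermost '(' = _0, next = _1, ...
Query node: J
Path from root: _0 -> _1 -> J
Depth of J: 2 (number of edges from root)

Answer: 2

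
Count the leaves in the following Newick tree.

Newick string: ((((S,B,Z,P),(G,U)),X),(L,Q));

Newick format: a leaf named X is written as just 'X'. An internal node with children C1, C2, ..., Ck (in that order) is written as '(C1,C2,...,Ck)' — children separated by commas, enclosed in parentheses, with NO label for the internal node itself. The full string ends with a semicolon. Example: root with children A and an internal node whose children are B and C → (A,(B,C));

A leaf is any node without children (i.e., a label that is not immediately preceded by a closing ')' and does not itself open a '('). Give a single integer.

Newick: ((((S,B,Z,P),(G,U)),X),(L,Q));
Scan left-to-right; a leaf is any maximal label run not followed by '(':
  pos 4: leaf 'S' → count = 1
  pos 6: leaf 'B' → count = 2
  pos 8: leaf 'Z' → count = 3
  pos 10: leaf 'P' → count = 4
  pos 14: leaf 'G' → count = 5
  pos 16: leaf 'U' → count = 6
  pos 20: leaf 'X' → count = 7
  pos 24: leaf 'L' → count = 8
  pos 26: leaf 'Q' → count = 9
Total leaves: 9

Answer: 9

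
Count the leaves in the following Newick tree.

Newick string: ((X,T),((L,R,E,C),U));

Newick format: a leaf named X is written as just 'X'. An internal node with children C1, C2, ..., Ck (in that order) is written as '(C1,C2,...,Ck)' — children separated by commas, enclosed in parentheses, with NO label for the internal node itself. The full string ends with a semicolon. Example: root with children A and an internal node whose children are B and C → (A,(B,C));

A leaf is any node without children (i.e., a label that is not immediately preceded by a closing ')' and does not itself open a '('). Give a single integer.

Answer: 7

Derivation:
Newick: ((X,T),((L,R,E,C),U));
Scan left-to-right; a leaf is any maximal label run not followed by '(':
  pos 2: leaf 'X' → count = 1
  pos 4: leaf 'T' → count = 2
  pos 9: leaf 'L' → count = 3
  pos 11: leaf 'R' → count = 4
  pos 13: leaf 'E' → count = 5
  pos 15: leaf 'C' → count = 6
  pos 18: leaf 'U' → count = 7
Total leaves: 7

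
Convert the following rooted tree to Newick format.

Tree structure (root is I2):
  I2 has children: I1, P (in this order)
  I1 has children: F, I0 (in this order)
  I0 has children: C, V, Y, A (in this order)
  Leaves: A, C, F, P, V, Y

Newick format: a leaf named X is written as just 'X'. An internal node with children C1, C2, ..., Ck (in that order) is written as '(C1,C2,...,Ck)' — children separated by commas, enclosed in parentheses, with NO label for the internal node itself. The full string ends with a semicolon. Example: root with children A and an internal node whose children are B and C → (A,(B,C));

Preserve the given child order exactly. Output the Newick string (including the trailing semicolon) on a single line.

Answer: ((F,(C,V,Y,A)),P);

Derivation:
internal I2 with children ['I1', 'P']
  internal I1 with children ['F', 'I0']
    leaf 'F' → 'F'
    internal I0 with children ['C', 'V', 'Y', 'A']
      leaf 'C' → 'C'
      leaf 'V' → 'V'
      leaf 'Y' → 'Y'
      leaf 'A' → 'A'
    → '(C,V,Y,A)'
  → '(F,(C,V,Y,A))'
  leaf 'P' → 'P'
→ '((F,(C,V,Y,A)),P)'
Final: ((F,(C,V,Y,A)),P);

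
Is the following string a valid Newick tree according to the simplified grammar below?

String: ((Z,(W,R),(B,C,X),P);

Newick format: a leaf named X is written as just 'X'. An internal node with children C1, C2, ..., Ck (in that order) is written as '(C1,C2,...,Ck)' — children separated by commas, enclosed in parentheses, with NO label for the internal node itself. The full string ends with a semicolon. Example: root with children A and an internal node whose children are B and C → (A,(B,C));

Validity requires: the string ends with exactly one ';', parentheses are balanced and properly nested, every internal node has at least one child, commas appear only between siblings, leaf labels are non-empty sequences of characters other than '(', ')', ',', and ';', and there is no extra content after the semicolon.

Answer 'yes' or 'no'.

Input: ((Z,(W,R),(B,C,X),P);
Paren balance: 4 '(' vs 3 ')' MISMATCH
Ends with single ';': True
Full parse: FAILS (expected , or ) at pos 20)
Valid: False

Answer: no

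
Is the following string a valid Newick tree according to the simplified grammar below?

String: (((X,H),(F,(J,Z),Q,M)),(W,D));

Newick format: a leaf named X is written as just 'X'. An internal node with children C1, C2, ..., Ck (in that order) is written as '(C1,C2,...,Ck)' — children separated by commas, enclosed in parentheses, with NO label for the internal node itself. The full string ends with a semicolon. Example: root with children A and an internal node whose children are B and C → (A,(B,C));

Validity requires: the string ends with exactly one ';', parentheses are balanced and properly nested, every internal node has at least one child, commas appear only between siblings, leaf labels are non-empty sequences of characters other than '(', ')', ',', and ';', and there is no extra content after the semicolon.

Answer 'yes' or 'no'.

Input: (((X,H),(F,(J,Z),Q,M)),(W,D));
Paren balance: 6 '(' vs 6 ')' OK
Ends with single ';': True
Full parse: OK
Valid: True

Answer: yes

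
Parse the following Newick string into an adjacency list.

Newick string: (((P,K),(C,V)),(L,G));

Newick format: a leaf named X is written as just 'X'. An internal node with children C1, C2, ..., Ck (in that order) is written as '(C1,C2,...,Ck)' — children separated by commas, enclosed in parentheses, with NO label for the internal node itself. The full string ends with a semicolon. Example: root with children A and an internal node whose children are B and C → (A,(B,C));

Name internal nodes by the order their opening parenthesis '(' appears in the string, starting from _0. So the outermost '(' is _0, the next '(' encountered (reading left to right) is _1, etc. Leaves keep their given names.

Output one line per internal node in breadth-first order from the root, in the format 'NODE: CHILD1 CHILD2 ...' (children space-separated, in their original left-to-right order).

Input: (((P,K),(C,V)),(L,G));
Scanning left-to-right, naming '(' by encounter order:
  pos 0: '(' -> open internal node _0 (depth 1)
  pos 1: '(' -> open internal node _1 (depth 2)
  pos 2: '(' -> open internal node _2 (depth 3)
  pos 6: ')' -> close internal node _2 (now at depth 2)
  pos 8: '(' -> open internal node _3 (depth 3)
  pos 12: ')' -> close internal node _3 (now at depth 2)
  pos 13: ')' -> close internal node _1 (now at depth 1)
  pos 15: '(' -> open internal node _4 (depth 2)
  pos 19: ')' -> close internal node _4 (now at depth 1)
  pos 20: ')' -> close internal node _0 (now at depth 0)
Total internal nodes: 5
BFS adjacency from root:
  _0: _1 _4
  _1: _2 _3
  _4: L G
  _2: P K
  _3: C V

Answer: _0: _1 _4
_1: _2 _3
_4: L G
_2: P K
_3: C V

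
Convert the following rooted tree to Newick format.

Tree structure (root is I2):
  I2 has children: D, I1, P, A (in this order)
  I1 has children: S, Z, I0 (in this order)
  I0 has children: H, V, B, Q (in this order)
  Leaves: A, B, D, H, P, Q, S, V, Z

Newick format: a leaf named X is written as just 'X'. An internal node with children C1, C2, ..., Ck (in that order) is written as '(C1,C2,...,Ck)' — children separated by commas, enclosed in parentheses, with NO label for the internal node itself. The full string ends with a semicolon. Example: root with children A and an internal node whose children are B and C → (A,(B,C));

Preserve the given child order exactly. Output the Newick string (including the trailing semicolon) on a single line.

Answer: (D,(S,Z,(H,V,B,Q)),P,A);

Derivation:
internal I2 with children ['D', 'I1', 'P', 'A']
  leaf 'D' → 'D'
  internal I1 with children ['S', 'Z', 'I0']
    leaf 'S' → 'S'
    leaf 'Z' → 'Z'
    internal I0 with children ['H', 'V', 'B', 'Q']
      leaf 'H' → 'H'
      leaf 'V' → 'V'
      leaf 'B' → 'B'
      leaf 'Q' → 'Q'
    → '(H,V,B,Q)'
  → '(S,Z,(H,V,B,Q))'
  leaf 'P' → 'P'
  leaf 'A' → 'A'
→ '(D,(S,Z,(H,V,B,Q)),P,A)'
Final: (D,(S,Z,(H,V,B,Q)),P,A);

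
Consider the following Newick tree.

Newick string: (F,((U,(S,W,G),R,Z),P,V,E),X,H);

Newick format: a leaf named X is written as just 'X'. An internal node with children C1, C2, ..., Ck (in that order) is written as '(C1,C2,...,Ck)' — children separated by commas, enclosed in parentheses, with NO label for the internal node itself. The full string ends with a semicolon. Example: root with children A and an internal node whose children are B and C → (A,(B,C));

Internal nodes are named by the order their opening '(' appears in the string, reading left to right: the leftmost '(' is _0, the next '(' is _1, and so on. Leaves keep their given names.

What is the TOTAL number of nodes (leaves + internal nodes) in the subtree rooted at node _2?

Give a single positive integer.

Newick: (F,((U,(S,W,G),R,Z),P,V,E),X,H);
Locate _2: it is the '(' at position 4 (the 3rd '(' reading left to right).
Query: subtree rooted at _2
_2: subtree_size = 1 + 7
  U: subtree_size = 1 + 0
  _3: subtree_size = 1 + 3
    S: subtree_size = 1 + 0
    W: subtree_size = 1 + 0
    G: subtree_size = 1 + 0
  R: subtree_size = 1 + 0
  Z: subtree_size = 1 + 0
Total subtree size of _2: 8

Answer: 8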